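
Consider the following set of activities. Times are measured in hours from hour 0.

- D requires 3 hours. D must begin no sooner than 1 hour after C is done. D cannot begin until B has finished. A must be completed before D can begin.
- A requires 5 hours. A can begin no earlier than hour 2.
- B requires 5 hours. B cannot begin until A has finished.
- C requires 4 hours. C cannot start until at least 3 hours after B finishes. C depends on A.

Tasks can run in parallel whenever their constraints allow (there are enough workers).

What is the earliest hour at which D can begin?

20

After its own release at hour 2, A can start at hour 2 and finishes at hour 7.
B waits on A (finishes hour 7), so it starts at hour 7 and finishes at 7 + 5 = hour 12.
C needs all of B (finishes hour 12, plus 3-hour gap → hour 15); A (finishes hour 7). That puts its earliest start at hour 15; it finishes at 15 + 4 = hour 19.
D waits on C (finishes hour 19, plus 1-hour gap → hour 20); B (finishes hour 12); A (finishes hour 7). The latest of these is hour 20, which is the earliest D can start.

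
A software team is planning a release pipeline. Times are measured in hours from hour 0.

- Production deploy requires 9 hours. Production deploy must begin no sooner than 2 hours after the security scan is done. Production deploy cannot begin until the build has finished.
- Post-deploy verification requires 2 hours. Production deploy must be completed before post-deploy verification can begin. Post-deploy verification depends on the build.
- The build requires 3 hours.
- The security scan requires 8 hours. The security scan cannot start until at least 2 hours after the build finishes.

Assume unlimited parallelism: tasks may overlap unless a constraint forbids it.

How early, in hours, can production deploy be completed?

24

The build has no prerequisites, so it starts at hour 0 and finishes at hour 3.
The security scan waits on the build (finishes hour 3, plus 2-hour gap → hour 5), so it starts at hour 5 and finishes at 5 + 8 = hour 13.
Production deploy cannot start until the security scan (finishes hour 13, plus 2-hour gap → hour 15); the build (finishes hour 3). The controlling bound is hour 15, so production deploy finishes at 15 + 9 = hour 24.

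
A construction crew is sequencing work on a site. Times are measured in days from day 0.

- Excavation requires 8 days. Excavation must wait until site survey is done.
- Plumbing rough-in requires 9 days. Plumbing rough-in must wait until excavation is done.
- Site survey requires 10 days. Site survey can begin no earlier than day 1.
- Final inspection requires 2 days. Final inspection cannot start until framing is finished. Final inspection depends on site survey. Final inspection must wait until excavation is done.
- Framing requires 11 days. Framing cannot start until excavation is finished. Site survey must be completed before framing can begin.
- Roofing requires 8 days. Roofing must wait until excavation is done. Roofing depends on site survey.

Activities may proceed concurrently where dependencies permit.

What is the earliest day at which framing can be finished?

Site survey cannot begin until its own release at day 1. It runs from day 1 to 1 + 10 = day 11.
After site survey (finishes day 11), excavation can start at day 11 and finishes at day 19.
Framing has to wait for excavation (finishes day 19); site survey (finishes day 11). The latest of these is day 19, so framing runs day 19 to 19 + 11 = day 30.

30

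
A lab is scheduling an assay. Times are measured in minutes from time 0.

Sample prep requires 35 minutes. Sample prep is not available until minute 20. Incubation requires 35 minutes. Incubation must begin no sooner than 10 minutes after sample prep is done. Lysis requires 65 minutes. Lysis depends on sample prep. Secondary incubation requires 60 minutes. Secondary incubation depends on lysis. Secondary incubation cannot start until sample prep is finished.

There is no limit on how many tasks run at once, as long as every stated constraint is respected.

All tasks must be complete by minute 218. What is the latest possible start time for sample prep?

Nothing follows secondary incubation; the deadline of minute 218 is its only limit. It must start by 218 − 60 = minute 158.
Lysis must finish before secondary incubation (must start by minute 158). With a 65-minute duration, lysis must start by 158 − 65 = minute 93.
Nothing follows incubation; the deadline of minute 218 is its only limit. It must start by 218 − 35 = minute 183.
For sample prep: lysis (must start by minute 93); incubation (must start by minute 183, minus 10-minute gap → minute 173); secondary incubation (must start by minute 158). The most restrictive is minute 93; with a 35-minute duration, sample prep must start by minute 58.

58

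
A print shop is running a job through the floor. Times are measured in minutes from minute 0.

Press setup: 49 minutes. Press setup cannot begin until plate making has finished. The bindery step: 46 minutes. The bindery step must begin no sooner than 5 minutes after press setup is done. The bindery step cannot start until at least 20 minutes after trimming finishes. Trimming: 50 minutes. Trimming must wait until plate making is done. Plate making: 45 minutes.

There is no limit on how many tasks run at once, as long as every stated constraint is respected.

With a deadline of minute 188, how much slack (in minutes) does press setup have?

Nothing blocks plate making, so it runs from minute 0 to minute 45.
Press setup waits on plate making (finishes minute 45), so it starts at minute 45 and finishes at 45 + 49 = minute 94.

Working backward from the deadline:
The bindery step must finish by minute 188; it takes 46 minutes, so it must start by 188 − 46 = minute 142.
Press setup has to be done before the bindery step (must start by minute 142, minus 5-minute gap → minute 137). That means finishing by minute 137, i.e. starting by 137 − 49 = minute 88.
So press setup can start as early as minute 45 and as late as minute 88, giving 88 − 45 = 43 minutes of slack.

43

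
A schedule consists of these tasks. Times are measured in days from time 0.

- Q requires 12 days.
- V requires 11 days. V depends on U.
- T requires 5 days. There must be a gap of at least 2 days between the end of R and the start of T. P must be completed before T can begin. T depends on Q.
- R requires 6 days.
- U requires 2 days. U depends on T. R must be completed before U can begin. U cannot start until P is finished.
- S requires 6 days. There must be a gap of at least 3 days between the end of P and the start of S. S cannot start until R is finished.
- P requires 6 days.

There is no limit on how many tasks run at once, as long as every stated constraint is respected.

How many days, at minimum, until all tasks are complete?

30

Nothing blocks R, so it runs from day 0 to day 6.
Nothing blocks Q, so it runs from day 0 to day 12.
P can start immediately at day 0; it finishes at day 6.
T cannot start until R (finishes day 6, plus 2-day gap → day 8); P (finishes day 6); Q (finishes day 12). The controlling bound is day 12, so T finishes at 12 + 5 = day 17.
For U: T (finishes day 17); R (finishes day 6); P (finishes day 6). Taking the maximum gives a start of day 17, and it finishes at 17 + 2 = day 19.
V waits on U (finishes day 19), so it starts at day 19 and finishes at 19 + 11 = day 30.
S cannot start until P (finishes day 6, plus 3-day gap → day 9); R (finishes day 6). The controlling bound is day 9, so S finishes at 9 + 6 = day 15.
All tasks are finished once the last one completes. Finish times: P at 6, Q at 12, R at 6, S at 15, T at 17, U at 19, V at 30. The latest is day 30.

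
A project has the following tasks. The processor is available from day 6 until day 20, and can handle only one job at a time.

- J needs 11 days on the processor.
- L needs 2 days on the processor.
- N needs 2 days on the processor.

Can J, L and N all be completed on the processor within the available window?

The processor window is 20 − 6 = 14 days.
Running back to back, the jobs need 11 + 2 + 2 = 15 days on the processor.
Since 15 > 14, they cannot all fit.

No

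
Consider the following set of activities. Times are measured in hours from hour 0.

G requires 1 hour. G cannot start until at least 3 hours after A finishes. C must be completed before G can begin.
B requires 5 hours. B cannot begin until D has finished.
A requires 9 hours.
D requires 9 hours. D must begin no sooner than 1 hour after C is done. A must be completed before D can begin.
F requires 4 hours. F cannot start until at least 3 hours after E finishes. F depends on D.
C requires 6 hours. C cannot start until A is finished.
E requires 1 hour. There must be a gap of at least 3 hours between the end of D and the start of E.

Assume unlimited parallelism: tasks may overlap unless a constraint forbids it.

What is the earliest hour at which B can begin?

A can start immediately at hour 0; it finishes at hour 9.
C waits on A (finishes hour 9), so it starts at hour 9 and finishes at 9 + 6 = hour 15.
For D: C (finishes hour 15, plus 1-hour gap → hour 16); A (finishes hour 9). Taking the maximum gives a start of hour 16, and it finishes at 16 + 9 = hour 25.
B waits on D (finishes hour 25), so the earliest it can start is hour 25.

25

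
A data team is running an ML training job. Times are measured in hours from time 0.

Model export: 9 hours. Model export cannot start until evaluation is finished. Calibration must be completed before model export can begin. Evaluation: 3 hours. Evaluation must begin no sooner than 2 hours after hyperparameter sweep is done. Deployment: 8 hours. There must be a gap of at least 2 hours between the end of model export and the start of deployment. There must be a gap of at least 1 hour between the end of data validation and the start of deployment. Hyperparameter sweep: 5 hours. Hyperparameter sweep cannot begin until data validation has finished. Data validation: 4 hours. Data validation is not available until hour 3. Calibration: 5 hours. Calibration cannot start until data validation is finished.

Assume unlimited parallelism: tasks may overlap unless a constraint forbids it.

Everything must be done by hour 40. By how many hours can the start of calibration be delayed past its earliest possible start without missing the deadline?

Data validation cannot begin until its own release at hour 3. It runs from hour 3 to 3 + 4 = hour 7.
Calibration cannot begin until data validation (finishes hour 7). It runs from hour 7 to 7 + 5 = hour 12.

Working backward from the deadline:
Deployment must finish by hour 40; it takes 8 hours, so it must start by 40 − 8 = hour 32.
Since deployment (must start by hour 32, minus 2-hour gap → hour 30) depends on it, model export must finish by hour 30. Backing off its 9-hour duration gives a latest start of hour 21.
Calibration must finish before model export (must start by hour 21). With a 5-hour duration, calibration must start by 21 − 5 = hour 16.
So calibration can start as early as hour 7 and as late as hour 16, giving 16 − 7 = 9 hours of slack.

9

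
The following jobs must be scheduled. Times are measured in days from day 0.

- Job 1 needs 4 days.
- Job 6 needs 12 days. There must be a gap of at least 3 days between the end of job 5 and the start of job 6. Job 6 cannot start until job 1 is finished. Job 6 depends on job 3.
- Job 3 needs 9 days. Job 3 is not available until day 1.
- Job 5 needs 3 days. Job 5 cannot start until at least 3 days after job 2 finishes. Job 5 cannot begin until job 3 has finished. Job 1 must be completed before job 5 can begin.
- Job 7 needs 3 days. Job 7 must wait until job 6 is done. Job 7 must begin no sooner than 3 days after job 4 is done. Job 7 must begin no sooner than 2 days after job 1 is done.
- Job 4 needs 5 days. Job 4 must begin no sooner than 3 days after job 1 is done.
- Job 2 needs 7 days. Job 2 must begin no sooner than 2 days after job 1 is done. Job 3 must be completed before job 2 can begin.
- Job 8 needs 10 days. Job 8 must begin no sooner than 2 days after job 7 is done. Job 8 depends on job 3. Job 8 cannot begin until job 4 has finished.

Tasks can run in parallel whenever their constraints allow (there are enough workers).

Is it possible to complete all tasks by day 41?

No

After its own release at day 1, job 3 can start at day 1 and finishes at day 10.
Job 1 has no prerequisites, so it starts at day 0 and finishes at day 4.
Job 4 cannot begin until job 1 (finishes day 4, plus 3-day gap → day 7). It runs from day 7 to 7 + 5 = day 12.
For job 2: job 1 (finishes day 4, plus 2-day gap → day 6); job 3 (finishes day 10). Taking the maximum gives a start of day 10, and it finishes at 10 + 7 = day 17.
For job 5: job 2 (finishes day 17, plus 3-day gap → day 20); job 3 (finishes day 10); job 1 (finishes day 4). Taking the maximum gives a start of day 20, and it finishes at 20 + 3 = day 23.
Job 6 cannot start until job 5 (finishes day 23, plus 3-day gap → day 26); job 1 (finishes day 4); job 3 (finishes day 10). The controlling bound is day 26, so job 6 finishes at 26 + 12 = day 38.
Job 7 needs all of job 6 (finishes day 38); job 4 (finishes day 12, plus 3-day gap → day 15); job 1 (finishes day 4, plus 2-day gap → day 6). That puts its earliest start at day 38; it finishes at 38 + 3 = day 41.
Job 8 needs all of job 7 (finishes day 41, plus 2-day gap → day 43); job 3 (finishes day 10); job 4 (finishes day 12). That puts its earliest start at day 43; it finishes at 43 + 10 = day 53.
The earliest everything can be done is day 53, which is after the deadline of 41, so it is not possible.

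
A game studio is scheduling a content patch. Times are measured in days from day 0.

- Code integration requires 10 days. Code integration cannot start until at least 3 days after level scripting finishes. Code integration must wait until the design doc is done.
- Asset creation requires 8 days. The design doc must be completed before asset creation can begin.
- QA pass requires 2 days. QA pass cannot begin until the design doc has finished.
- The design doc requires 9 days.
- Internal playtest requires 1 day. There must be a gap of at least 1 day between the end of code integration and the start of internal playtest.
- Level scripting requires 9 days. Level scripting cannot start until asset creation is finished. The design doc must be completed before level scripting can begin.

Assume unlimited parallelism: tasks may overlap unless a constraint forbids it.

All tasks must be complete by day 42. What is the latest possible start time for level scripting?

Internal playtest has no dependents, so it just needs to finish by day 42. Starting by 42 − 1 = day 41 achieves that.
Code integration must finish before internal playtest (must start by day 41, minus 1-day gap → day 40). With a 10-day duration, code integration must start by 40 − 10 = day 30.
Level scripting has to be done before code integration (must start by day 30, minus 3-day gap → day 27). That means finishing by day 27, i.e. starting by 27 − 9 = day 18.

18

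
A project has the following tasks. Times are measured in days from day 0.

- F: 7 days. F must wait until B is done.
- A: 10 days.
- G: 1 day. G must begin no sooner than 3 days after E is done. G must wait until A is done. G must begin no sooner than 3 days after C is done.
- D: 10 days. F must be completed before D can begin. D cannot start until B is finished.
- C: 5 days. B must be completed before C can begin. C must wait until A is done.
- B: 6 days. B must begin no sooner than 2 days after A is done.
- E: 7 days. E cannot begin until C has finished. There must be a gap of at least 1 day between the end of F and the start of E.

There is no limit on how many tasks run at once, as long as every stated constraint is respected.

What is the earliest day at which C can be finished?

23

Nothing blocks A, so it runs from day 0 to day 10.
After A (finishes day 10, plus 2-day gap → day 12), B can start at day 12 and finishes at day 18.
C cannot start until B (finishes day 18); A (finishes day 10). The controlling bound is day 18, so C finishes at 18 + 5 = day 23.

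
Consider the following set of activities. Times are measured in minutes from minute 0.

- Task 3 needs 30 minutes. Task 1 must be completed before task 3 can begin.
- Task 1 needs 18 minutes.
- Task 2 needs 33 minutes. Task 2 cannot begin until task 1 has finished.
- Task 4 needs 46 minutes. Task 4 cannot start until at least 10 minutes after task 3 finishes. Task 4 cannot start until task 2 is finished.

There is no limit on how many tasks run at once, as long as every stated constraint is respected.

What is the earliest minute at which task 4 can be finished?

Nothing blocks task 1, so it runs from minute 0 to minute 18.
Task 3 waits on task 1 (finishes minute 18), so it starts at minute 18 and finishes at 18 + 30 = minute 48.
After task 1 (finishes minute 18), task 2 can start at minute 18 and finishes at minute 51.
Task 4 cannot start until task 3 (finishes minute 48, plus 10-minute gap → minute 58); task 2 (finishes minute 51). The controlling bound is minute 58, so task 4 finishes at 58 + 46 = minute 104.

104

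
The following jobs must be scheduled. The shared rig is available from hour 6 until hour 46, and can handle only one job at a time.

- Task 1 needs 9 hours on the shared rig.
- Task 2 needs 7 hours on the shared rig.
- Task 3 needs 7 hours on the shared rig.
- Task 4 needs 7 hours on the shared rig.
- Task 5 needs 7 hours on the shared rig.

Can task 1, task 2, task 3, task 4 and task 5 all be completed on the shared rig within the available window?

The shared rig window is 46 − 6 = 40 hours.
Running back to back, the jobs need 9 + 7 + 7 + 7 + 7 = 37 hours on the shared rig.
Since 37 ≤ 40, they fit within the window.

Yes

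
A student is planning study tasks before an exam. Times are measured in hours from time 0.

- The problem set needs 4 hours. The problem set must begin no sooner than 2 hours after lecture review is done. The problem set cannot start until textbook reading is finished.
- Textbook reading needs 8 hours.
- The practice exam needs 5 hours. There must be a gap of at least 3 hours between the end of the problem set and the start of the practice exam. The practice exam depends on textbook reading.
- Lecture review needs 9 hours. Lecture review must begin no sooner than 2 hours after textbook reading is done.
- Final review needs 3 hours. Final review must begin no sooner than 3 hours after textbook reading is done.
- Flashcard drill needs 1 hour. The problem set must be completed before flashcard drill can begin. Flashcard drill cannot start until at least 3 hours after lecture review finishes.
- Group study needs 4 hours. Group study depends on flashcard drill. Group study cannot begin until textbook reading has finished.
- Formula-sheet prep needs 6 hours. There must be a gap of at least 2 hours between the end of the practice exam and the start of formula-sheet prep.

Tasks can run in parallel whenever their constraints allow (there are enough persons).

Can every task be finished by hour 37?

Textbook reading can start immediately at hour 0; it finishes at hour 8.
Final review cannot begin until textbook reading (finishes hour 8, plus 3-hour gap → hour 11). It runs from hour 11 to 11 + 3 = hour 14.
Lecture review cannot begin until textbook reading (finishes hour 8, plus 2-hour gap → hour 10). It runs from hour 10 to 10 + 9 = hour 19.
The problem set cannot start until lecture review (finishes hour 19, plus 2-hour gap → hour 21); textbook reading (finishes hour 8). The controlling bound is hour 21, so the problem set finishes at 21 + 4 = hour 25.
The practice exam needs all of the problem set (finishes hour 25, plus 3-hour gap → hour 28); textbook reading (finishes hour 8). That puts its earliest start at hour 28; it finishes at 28 + 5 = hour 33.
Formula-sheet prep waits on the practice exam (finishes hour 33, plus 2-hour gap → hour 35), so it starts at hour 35 and finishes at 35 + 6 = hour 41.
Flashcard drill needs all of the problem set (finishes hour 25); lecture review (finishes hour 19, plus 3-hour gap → hour 22). That puts its earliest start at hour 25; it finishes at 25 + 1 = hour 26.
Group study has to wait for flashcard drill (finishes hour 26); textbook reading (finishes hour 8). The latest of these is hour 26, so group study runs hour 26 to 26 + 4 = hour 30.
The earliest everything can be done is hour 41, which is after the deadline of 37, so it is not possible.

No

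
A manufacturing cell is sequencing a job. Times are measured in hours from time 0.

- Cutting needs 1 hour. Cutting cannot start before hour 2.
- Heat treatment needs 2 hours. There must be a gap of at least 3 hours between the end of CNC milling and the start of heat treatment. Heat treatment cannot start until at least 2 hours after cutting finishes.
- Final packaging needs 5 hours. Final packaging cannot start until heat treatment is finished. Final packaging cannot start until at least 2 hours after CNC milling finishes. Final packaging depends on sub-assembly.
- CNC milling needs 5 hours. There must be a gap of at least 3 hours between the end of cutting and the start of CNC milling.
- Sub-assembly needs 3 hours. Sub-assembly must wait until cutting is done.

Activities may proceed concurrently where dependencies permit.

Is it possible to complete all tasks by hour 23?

Yes

After its own release at hour 2, cutting can start at hour 2 and finishes at hour 3.
After cutting (finishes hour 3), sub-assembly can start at hour 3 and finishes at hour 6.
CNC milling cannot begin until cutting (finishes hour 3, plus 3-hour gap → hour 6). It runs from hour 6 to 6 + 5 = hour 11.
Heat treatment needs all of CNC milling (finishes hour 11, plus 3-hour gap → hour 14); cutting (finishes hour 3, plus 2-hour gap → hour 5). That puts its earliest start at hour 14; it finishes at 14 + 2 = hour 16.
Final packaging has to wait for heat treatment (finishes hour 16); CNC milling (finishes hour 11, plus 2-hour gap → hour 13); sub-assembly (finishes hour 6). The latest of these is hour 16, so final packaging runs hour 16 to 16 + 5 = hour 21.
Every task is finished by hour 21, which is no later than the deadline of 23, so the schedule is feasible.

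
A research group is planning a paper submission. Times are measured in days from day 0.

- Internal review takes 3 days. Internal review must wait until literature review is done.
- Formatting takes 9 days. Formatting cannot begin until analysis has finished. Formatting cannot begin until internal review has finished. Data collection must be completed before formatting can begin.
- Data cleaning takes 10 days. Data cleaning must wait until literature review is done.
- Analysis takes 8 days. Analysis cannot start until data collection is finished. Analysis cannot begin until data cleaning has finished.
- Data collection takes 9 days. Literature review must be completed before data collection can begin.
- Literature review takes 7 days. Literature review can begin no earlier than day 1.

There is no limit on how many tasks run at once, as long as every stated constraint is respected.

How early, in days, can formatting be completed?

Literature review cannot begin until its own release at day 1. It runs from day 1 to 1 + 7 = day 8.
After literature review (finishes day 8), internal review can start at day 8 and finishes at day 11.
Data cleaning waits on literature review (finishes day 8), so it starts at day 8 and finishes at 8 + 10 = day 18.
After literature review (finishes day 8), data collection can start at day 8 and finishes at day 17.
For analysis: data collection (finishes day 17); data cleaning (finishes day 18). Taking the maximum gives a start of day 18, and it finishes at 18 + 8 = day 26.
Formatting cannot start until analysis (finishes day 26); internal review (finishes day 11); data collection (finishes day 17). The controlling bound is day 26, so formatting finishes at 26 + 9 = day 35.

35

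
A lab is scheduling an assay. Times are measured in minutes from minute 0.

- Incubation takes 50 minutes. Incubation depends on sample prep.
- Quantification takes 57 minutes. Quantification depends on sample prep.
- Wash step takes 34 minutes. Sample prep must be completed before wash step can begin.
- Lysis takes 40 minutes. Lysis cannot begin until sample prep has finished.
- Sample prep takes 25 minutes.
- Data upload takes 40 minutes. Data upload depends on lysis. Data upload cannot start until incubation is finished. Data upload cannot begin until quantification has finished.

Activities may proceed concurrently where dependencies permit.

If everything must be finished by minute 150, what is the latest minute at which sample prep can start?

28

Data upload has no dependents, so it just needs to finish by minute 150. Starting by 150 − 40 = minute 110 achieves that.
Lysis has to be done before data upload (must start by minute 110). That means finishing by minute 110, i.e. starting by 110 − 40 = minute 70.
Incubation must finish before data upload (must start by minute 110). With a 50-minute duration, incubation must start by 110 − 50 = minute 60.
Nothing follows wash step; the deadline of minute 150 is its only limit. It must start by 150 − 34 = minute 116.
Quantification feeds into data upload (must start by minute 110); so quantification must finish by minute 110 and therefore start by minute 53.
Sample prep has several dependents: lysis (must start by minute 70); incubation (must start by minute 60); wash step (must start by minute 116); quantification (must start by minute 53). The earliest of those limits is minute 53, so sample prep must start by 53 − 25 = minute 28.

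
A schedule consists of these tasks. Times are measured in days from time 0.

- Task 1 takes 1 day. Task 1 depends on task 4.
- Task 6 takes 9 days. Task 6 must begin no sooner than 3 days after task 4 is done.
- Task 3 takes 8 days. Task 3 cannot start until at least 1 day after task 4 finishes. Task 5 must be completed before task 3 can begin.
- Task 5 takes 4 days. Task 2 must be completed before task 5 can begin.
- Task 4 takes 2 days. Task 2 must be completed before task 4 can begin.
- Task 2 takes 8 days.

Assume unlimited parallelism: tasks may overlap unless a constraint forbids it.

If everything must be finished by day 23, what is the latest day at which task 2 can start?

Task 1 has no dependents, so it just needs to finish by day 23. Starting by 23 − 1 = day 22 achieves that.
Nothing follows task 3; the deadline of day 23 is its only limit. It must start by 23 − 8 = day 15.
Task 6 must finish by day 23; it takes 9 days, so it must start by 23 − 9 = day 14.
For task 4: task 1 (must start by day 22); task 3 (must start by day 15, minus 1-day gap → day 14); task 6 (must start by day 14, minus 3-day gap → day 11). The most restrictive is day 11; with a 2-day duration, task 4 must start by day 9.
Task 5 has to be done before task 3 (must start by day 15). That means finishing by day 15, i.e. starting by 15 − 4 = day 11.
Task 2 has several dependents: task 4 (must start by day 9); task 5 (must start by day 11). The earliest of those limits is day 9, so task 2 must start by 9 − 8 = day 1.

1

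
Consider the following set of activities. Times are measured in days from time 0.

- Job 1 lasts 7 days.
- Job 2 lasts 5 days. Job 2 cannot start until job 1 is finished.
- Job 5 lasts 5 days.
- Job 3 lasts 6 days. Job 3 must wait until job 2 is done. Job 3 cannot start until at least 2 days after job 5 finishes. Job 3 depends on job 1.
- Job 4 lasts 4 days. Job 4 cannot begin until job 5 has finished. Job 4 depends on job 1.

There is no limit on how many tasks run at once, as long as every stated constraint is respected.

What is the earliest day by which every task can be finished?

Nothing blocks job 5, so it runs from day 0 to day 5.
Nothing blocks job 1, so it runs from day 0 to day 7.
For job 4: job 5 (finishes day 5); job 1 (finishes day 7). Taking the maximum gives a start of day 7, and it finishes at 7 + 4 = day 11.
After job 1 (finishes day 7), job 2 can start at day 7 and finishes at day 12.
Job 3 cannot start until job 2 (finishes day 12); job 5 (finishes day 5, plus 2-day gap → day 7); job 1 (finishes day 7). The controlling bound is day 12, so job 3 finishes at 12 + 6 = day 18.
All tasks are finished once the last one completes. Finish times: Job 1 at 7, Job 2 at 12, Job 3 at 18, Job 4 at 11, Job 5 at 5. The latest is day 18.

18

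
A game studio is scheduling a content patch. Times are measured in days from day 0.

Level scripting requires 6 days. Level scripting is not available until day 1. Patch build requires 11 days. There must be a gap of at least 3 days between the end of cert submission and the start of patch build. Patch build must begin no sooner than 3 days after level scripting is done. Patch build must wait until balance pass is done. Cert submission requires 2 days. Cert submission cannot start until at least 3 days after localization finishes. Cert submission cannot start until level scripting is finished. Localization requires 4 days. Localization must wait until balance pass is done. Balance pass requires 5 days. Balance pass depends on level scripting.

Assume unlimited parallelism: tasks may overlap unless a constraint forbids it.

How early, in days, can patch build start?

24

Level scripting cannot begin until its own release at day 1. It runs from day 1 to 1 + 6 = day 7.
Balance pass waits on level scripting (finishes day 7), so it starts at day 7 and finishes at 7 + 5 = day 12.
Localization waits on balance pass (finishes day 12), so it starts at day 12 and finishes at 12 + 4 = day 16.
Cert submission needs all of localization (finishes day 16, plus 3-day gap → day 19); level scripting (finishes day 7). That puts its earliest start at day 19; it finishes at 19 + 2 = day 21.
Patch build waits on cert submission (finishes day 21, plus 3-day gap → day 24); level scripting (finishes day 7, plus 3-day gap → day 10); balance pass (finishes day 12). The latest of these is day 24, which is the earliest patch build can start.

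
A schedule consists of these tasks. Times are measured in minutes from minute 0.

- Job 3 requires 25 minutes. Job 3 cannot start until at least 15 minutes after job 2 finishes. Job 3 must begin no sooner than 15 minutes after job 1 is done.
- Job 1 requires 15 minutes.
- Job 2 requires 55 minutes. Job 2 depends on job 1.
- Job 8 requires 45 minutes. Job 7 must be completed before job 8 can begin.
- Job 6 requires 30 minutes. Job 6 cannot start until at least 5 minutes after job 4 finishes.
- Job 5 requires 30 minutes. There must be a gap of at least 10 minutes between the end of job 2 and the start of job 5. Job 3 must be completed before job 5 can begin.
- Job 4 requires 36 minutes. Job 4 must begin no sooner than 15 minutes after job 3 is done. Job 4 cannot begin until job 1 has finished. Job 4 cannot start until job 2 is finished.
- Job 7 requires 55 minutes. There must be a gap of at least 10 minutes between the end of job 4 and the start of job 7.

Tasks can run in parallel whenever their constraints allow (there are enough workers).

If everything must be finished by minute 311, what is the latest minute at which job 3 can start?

125

Job 6 must finish by minute 311; it takes 30 minutes, so it must start by 311 − 30 = minute 281.
Job 8 must finish by minute 311; it takes 45 minutes, so it must start by 311 − 45 = minute 266.
Job 7 feeds into job 8 (must start by minute 266); so job 7 must finish by minute 266 and therefore start by minute 211.
Job 4 has several dependents: job 6 (must start by minute 281, minus 5-minute gap → minute 276); job 7 (must start by minute 211, minus 10-minute gap → minute 201). The earliest of those limits is minute 201, so job 4 must start by 201 − 36 = minute 165.
To finish by minute 311, job 5 (duration 30) must start no later than minute 281.
Job 3 feeds job 4 (must start by minute 165, minus 15-minute gap → minute 150); job 5 (must start by minute 281). Taking the minimum, job 3 must finish by minute 150 and start by 150 − 25 = minute 125.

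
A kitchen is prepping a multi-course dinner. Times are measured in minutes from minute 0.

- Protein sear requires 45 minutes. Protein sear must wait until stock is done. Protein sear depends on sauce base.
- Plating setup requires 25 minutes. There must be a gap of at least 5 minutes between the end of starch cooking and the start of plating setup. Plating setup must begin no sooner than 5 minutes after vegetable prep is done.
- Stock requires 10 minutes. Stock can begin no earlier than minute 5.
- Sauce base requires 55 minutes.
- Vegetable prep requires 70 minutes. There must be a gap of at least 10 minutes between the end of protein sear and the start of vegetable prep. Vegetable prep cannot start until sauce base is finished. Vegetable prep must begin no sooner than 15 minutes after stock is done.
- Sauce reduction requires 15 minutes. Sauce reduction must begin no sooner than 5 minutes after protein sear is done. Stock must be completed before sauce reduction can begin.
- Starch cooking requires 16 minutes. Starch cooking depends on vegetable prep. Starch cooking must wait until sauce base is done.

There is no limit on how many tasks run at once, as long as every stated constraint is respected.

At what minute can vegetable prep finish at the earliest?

Sauce base can start immediately at minute 0; it finishes at minute 55.
Stock cannot begin until its own release at minute 5. It runs from minute 5 to 5 + 10 = minute 15.
Protein sear needs all of stock (finishes minute 15); sauce base (finishes minute 55). That puts its earliest start at minute 55; it finishes at 55 + 45 = minute 100.
For vegetable prep: protein sear (finishes minute 100, plus 10-minute gap → minute 110); sauce base (finishes minute 55); stock (finishes minute 15, plus 15-minute gap → minute 30). Taking the maximum gives a start of minute 110, and it finishes at 110 + 70 = minute 180.

180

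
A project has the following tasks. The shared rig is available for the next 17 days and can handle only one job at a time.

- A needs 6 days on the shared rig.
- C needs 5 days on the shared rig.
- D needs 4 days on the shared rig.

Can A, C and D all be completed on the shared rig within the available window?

Yes

Running back to back, the jobs need 6 + 5 + 4 = 15 days on the shared rig.
Since 15 ≤ 17, they fit within the window.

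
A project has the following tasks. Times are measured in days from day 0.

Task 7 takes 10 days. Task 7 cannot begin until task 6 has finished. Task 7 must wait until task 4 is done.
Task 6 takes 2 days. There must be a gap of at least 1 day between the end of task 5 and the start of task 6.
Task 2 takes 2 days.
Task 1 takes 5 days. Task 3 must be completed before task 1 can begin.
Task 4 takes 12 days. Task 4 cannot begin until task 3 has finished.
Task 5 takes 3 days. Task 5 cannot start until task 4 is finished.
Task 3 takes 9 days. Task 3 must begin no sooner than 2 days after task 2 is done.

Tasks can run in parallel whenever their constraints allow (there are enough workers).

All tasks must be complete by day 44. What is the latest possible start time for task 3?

Task 1 has no dependents, so it just needs to finish by day 44. Starting by 44 − 5 = day 39 achieves that.
Nothing follows task 7; the deadline of day 44 is its only limit. It must start by 44 − 10 = day 34.
Task 6 feeds into task 7 (must start by day 34); so task 6 must finish by day 34 and therefore start by day 32.
Task 5 must finish before task 6 (must start by day 32, minus 1-day gap → day 31). With a 3-day duration, task 5 must start by 31 − 3 = day 28.
Task 4 feeds task 5 (must start by day 28); task 7 (must start by day 34). Taking the minimum, task 4 must finish by day 28 and start by 28 − 12 = day 16.
Task 3 must finish in time for task 1 (must start by day 39); task 4 (must start by day 16). The tightest is day 16, so task 3 must start by 16 − 9 = day 7.

7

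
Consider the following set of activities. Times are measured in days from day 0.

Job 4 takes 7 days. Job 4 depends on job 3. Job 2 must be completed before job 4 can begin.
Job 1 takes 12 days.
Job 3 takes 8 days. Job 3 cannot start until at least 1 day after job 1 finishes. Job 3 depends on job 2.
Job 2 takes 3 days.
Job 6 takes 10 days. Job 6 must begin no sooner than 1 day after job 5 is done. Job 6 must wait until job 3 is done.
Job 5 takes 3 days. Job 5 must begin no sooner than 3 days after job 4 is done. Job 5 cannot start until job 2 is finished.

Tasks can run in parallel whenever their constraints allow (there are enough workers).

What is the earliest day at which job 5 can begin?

31

Nothing blocks job 2, so it runs from day 0 to day 3.
Job 1 can start immediately at day 0; it finishes at day 12.
Job 3 cannot start until job 1 (finishes day 12, plus 1-day gap → day 13); job 2 (finishes day 3). The controlling bound is day 13, so job 3 finishes at 13 + 8 = day 21.
Job 4 has to wait for job 3 (finishes day 21); job 2 (finishes day 3). The latest of these is day 21, so job 4 runs day 21 to 21 + 7 = day 28.
Job 5 waits on job 4 (finishes day 28, plus 3-day gap → day 31); job 2 (finishes day 3). The latest of these is day 31, which is the earliest job 5 can start.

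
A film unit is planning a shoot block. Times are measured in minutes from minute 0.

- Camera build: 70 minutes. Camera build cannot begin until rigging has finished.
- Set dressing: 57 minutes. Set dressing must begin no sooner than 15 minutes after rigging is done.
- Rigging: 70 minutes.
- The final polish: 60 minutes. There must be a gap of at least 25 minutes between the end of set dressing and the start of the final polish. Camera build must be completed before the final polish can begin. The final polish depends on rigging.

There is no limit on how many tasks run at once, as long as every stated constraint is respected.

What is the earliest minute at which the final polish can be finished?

Nothing blocks rigging, so it runs from minute 0 to minute 70.
Camera build waits on rigging (finishes minute 70), so it starts at minute 70 and finishes at 70 + 70 = minute 140.
Set dressing cannot begin until rigging (finishes minute 70, plus 15-minute gap → minute 85). It runs from minute 85 to 85 + 57 = minute 142.
The final polish cannot start until set dressing (finishes minute 142, plus 25-minute gap → minute 167); camera build (finishes minute 140); rigging (finishes minute 70). The controlling bound is minute 167, so the final polish finishes at 167 + 60 = minute 227.

227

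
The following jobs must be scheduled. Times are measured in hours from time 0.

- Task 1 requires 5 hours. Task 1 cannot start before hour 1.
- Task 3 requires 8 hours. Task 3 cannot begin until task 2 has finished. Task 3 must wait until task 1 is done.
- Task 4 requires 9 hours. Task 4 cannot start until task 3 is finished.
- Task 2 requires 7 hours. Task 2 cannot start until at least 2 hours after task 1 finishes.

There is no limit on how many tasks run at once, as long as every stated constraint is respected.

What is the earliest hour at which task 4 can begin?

Task 1 cannot begin until its own release at hour 1. It runs from hour 1 to 1 + 5 = hour 6.
Task 2 cannot begin until task 1 (finishes hour 6, plus 2-hour gap → hour 8). It runs from hour 8 to 8 + 7 = hour 15.
For task 3: task 2 (finishes hour 15); task 1 (finishes hour 6). Taking the maximum gives a start of hour 15, and it finishes at 15 + 8 = hour 23.
Task 4 waits on task 3 (finishes hour 23), so the earliest it can start is hour 23.

23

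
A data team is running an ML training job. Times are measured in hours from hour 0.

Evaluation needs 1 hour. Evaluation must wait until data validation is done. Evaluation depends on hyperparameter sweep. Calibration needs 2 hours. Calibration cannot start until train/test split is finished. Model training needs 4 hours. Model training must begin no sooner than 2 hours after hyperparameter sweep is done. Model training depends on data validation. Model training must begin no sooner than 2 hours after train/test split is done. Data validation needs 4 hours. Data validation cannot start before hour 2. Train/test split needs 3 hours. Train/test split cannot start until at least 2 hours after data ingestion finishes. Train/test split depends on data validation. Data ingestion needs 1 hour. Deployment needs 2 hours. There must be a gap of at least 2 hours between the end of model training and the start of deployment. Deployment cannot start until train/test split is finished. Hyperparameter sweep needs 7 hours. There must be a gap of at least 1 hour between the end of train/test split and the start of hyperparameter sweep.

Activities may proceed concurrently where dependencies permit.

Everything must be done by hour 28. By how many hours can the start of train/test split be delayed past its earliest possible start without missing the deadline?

After its own release at hour 2, data validation can start at hour 2 and finishes at hour 6.
Data ingestion can start immediately at hour 0; it finishes at hour 1.
Train/test split needs all of data ingestion (finishes hour 1, plus 2-hour gap → hour 3); data validation (finishes hour 6). That puts its earliest start at hour 6; it finishes at 6 + 3 = hour 9.

Working backward from the deadline:
To finish by hour 28, deployment (duration 2) must start no later than hour 26.
Model training must finish before deployment (must start by hour 26, minus 2-hour gap → hour 24). With a 4-hour duration, model training must start by 24 − 4 = hour 20.
Evaluation must finish by hour 28; it takes 1 hour, so it must start by 28 − 1 = hour 27.
Hyperparameter sweep must finish in time for model training (must start by hour 20, minus 2-hour gap → hour 18); evaluation (must start by hour 27). The tightest is hour 18, so hyperparameter sweep must start by 18 − 7 = hour 11.
Calibration must finish by hour 28; it takes 2 hours, so it must start by 28 − 2 = hour 26.
Train/test split feeds hyperparameter sweep (must start by hour 11, minus 1-hour gap → hour 10); model training (must start by hour 20, minus 2-hour gap → hour 18); calibration (must start by hour 26); deployment (must start by hour 26). Taking the minimum, train/test split must finish by hour 10 and start by 10 − 3 = hour 7.
So train/test split can start as early as hour 6 and as late as hour 7, giving 7 − 6 = 1 hour of slack.

1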